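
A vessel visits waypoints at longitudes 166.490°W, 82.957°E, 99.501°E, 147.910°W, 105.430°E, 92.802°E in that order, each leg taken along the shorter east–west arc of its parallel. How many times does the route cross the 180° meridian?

Leg 1: -166.490° → +82.957°, shortest Δλ = -110.553° (west) — crosses 180°.
Leg 2: +82.957° → +99.501°, shortest Δλ = 16.544° (east) — does not cross 180°.
Leg 3: +99.501° → -147.910°, shortest Δλ = 112.589° (east) — crosses 180°.
Leg 4: -147.910° → +105.430°, shortest Δλ = -106.66° (west) — crosses 180°.
Leg 5: +105.430° → +92.802°, shortest Δλ = -12.628° (west) — does not cross 180°.
Total crossings: 3.

3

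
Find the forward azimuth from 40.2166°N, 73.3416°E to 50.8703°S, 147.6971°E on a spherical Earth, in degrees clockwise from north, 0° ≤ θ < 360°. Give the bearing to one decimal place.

Δλ = 147.6971 − 73.3416 = 74.3555°.
θ = atan2( sin Δλ · cos φ₂ , cos φ₁ · sin φ₂ − sin φ₁ · cos φ₂ · cos Δλ )
  = atan2(0.60770, -0.70223) = 139.128° → normalised to [0°, 360°): 139.128°.

139.1°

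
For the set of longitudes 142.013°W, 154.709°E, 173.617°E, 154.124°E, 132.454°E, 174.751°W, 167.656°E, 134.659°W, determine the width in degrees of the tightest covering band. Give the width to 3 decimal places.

92.887°

Sort the longitudes: -174.751°, -142.013°, -134.659°, +132.454°, +154.124°, +154.709°, +167.656°, +173.617°.
Eastward gaps between consecutive values (wrapping around): 32.738°, 7.354°, 267.113°, 21.670°, 0.585°, 12.947°, 5.961°, 11.632°.
Largest gap = 267.113° ⇒ minimal covering band is its complement: 360° − 267.113° = 92.887°.
Band runs from +132.454° eastward to -134.659°, crossing the antimeridian.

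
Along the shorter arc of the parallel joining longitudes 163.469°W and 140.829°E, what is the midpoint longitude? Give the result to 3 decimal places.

168.680°E

Signed shortest Δλ from -163.469° to +140.829° is -55.702°.
Midpoint longitude = -163.469° + (-55.702°)/2 = -163.469° − 27.851° = -191.320°.
Normalise into (−180°, 180°]: +168.680°.
(The naïve average (-163.469 + +140.829)/2 = -11.32° is on the wrong side of the globe.)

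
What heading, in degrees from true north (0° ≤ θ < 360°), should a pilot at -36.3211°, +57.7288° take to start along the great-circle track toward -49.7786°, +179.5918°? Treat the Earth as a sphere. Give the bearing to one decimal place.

Δλ = 179.5918 − 57.7288 = 121.8630°.
θ = atan2( sin Δλ · cos φ₂ , cos φ₁ · sin φ₂ − sin φ₁ · cos φ₂ · cos Δλ )
  = atan2(0.54844, -0.81711) = 146.131° → normalised to [0°, 360°): 146.131°.

146.1°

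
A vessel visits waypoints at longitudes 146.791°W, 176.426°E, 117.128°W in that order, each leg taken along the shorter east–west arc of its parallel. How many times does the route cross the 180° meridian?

2

Leg 1: -146.791° → +176.426°, shortest Δλ = -36.783° (west) — crosses 180°.
Leg 2: +176.426° → -117.128°, shortest Δλ = 66.446° (east) — crosses 180°.
Total crossings: 2.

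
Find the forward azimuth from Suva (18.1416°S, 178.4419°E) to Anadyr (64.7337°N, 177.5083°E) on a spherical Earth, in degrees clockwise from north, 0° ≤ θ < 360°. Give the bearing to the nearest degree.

Δλ = 177.5083 − 178.4419 = -0.9336°.
θ = atan2( sin Δλ · cos φ₂ , cos φ₁ · sin φ₂ − sin φ₁ · cos φ₂ · cos Δλ )
  = atan2(-0.00695, 0.99226) = -0.402° → normalised to [0°, 360°): 359.598°.
To the nearest degree that is 360°, which in [0°, 360°) is written 0°.

0°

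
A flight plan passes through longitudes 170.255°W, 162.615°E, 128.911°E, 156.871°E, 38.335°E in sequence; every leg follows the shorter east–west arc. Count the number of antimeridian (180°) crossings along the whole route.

1

Leg 1: -170.255° → +162.615°, shortest Δλ = -27.13° (west) — crosses 180°.
Leg 2: +162.615° → +128.911°, shortest Δλ = -33.704° (west) — does not cross 180°.
Leg 3: +128.911° → +156.871°, shortest Δλ = 27.96° (east) — does not cross 180°.
Leg 4: +156.871° → +38.335°, shortest Δλ = -118.536° (west) — does not cross 180°.
Total crossings: 1.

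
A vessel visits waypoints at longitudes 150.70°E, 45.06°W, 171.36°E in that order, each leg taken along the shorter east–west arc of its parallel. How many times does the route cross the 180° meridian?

Leg 1: +150.70° → -45.06°, shortest Δλ = 164.24° (east) — crosses 180°.
Leg 2: -45.06° → +171.36°, shortest Δλ = -143.58° (west) — crosses 180°.
Total crossings: 2.

2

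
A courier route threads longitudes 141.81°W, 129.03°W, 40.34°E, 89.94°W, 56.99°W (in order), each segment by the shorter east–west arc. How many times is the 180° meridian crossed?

0

Leg 1: -141.81° → -129.03°, shortest Δλ = 12.78° (east) — does not cross 180°.
Leg 2: -129.03° → +40.34°, shortest Δλ = 169.37° (east) — does not cross 180°.
Leg 3: +40.34° → -89.94°, shortest Δλ = -130.28° (west) — does not cross 180°.
Leg 4: -89.94° → -56.99°, shortest Δλ = 32.95° (east) — does not cross 180°.
Total crossings: 0.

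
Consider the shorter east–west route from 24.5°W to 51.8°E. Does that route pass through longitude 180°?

No

Signed shortest Δλ = ((51.8 − -24.5 + 180) mod 360) − 180 = 76.3°.
Going east by 76.3° from -24.5° reaches +51.8° without touching 180°.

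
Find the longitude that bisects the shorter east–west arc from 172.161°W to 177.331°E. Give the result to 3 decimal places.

177.415°W

Signed shortest Δλ from -172.161° to +177.331° is -10.508°.
Midpoint longitude = -172.161° + (-10.508°)/2 = -172.161° − 5.254° = -177.415°.
(The naïve average (-172.161 + +177.331)/2 = 2.585° is on the wrong side of the globe.)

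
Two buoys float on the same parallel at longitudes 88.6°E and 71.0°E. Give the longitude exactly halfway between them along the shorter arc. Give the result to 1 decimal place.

Signed shortest Δλ from +88.6° to +71.0° is -17.6°.
Midpoint longitude = +88.6° + (-17.6°)/2 = +88.6° − 8.8° = +79.8°.

79.8°E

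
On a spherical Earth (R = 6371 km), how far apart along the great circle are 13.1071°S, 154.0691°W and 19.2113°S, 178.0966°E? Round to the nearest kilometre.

Δλ = 178.0966 − -154.0691 = 332.1657°; wrapped into (−180°, 180°]: -27.8343°.
Δφ = -19.2113 − -13.1071 = -6.1042°.
a = sin²(Δφ/2) + cos φ₁ · cos φ₂ · sin²(Δλ/2) = 0.056039.
c = 2·atan2(√a, √(1−a)) = 0.47799 rad → d = 6371·c ≈ 3045.28 km.

3045 km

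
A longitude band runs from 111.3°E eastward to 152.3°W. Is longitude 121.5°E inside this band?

Yes

Band width going east from +111.3° to -152.3°: ((-152.3 − 111.3) mod 360) = 96.4°.
Offset of +121.5° east of the west edge: ((121.5 − 111.3) mod 360) = 10.2°.
10.2° ≤ 96.4° ⇒ inside.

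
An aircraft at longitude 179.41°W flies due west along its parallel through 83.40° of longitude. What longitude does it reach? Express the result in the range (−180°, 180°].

97.19°E

Start at -179.41°; shift −83.40° → -262.81°.
-262.81° lies outside (−180°, 180°]; add 360° → +97.19°.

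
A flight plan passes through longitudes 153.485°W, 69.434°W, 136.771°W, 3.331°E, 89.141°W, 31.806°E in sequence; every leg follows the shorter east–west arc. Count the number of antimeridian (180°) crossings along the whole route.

Leg 1: -153.485° → -69.434°, shortest Δλ = 84.051° (east) — does not cross 180°.
Leg 2: -69.434° → -136.771°, shortest Δλ = -67.337° (west) — does not cross 180°.
Leg 3: -136.771° → +3.331°, shortest Δλ = 140.102° (east) — does not cross 180°.
Leg 4: +3.331° → -89.141°, shortest Δλ = -92.472° (west) — does not cross 180°.
Leg 5: -89.141° → +31.806°, shortest Δλ = 120.947° (east) — does not cross 180°.
Total crossings: 0.

0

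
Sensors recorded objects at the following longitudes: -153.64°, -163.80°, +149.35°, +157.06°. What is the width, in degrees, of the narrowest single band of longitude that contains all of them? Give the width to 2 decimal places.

Sort the longitudes: -163.80°, -153.64°, +149.35°, +157.06°.
Eastward gaps between consecutive values (wrapping around): 10.16°, 302.99°, 7.71°, 39.14°.
Largest gap = 302.99° ⇒ minimal covering band is its complement: 360° − 302.99° = 57.01°.
Band runs from +149.35° eastward to -153.64°, crossing the antimeridian.

57.01°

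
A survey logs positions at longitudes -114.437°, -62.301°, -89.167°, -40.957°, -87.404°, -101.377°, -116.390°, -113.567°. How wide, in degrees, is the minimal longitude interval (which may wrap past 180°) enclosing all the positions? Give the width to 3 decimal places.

75.433°

Sort the longitudes: -116.390°, -114.437°, -113.567°, -101.377°, -89.167°, -87.404°, -62.301°, -40.957°.
Eastward gaps between consecutive values (wrapping around): 1.953°, 0.870°, 12.190°, 12.210°, 1.763°, 25.103°, 21.344°, 284.567°.
Largest gap = 284.567° ⇒ minimal covering band is its complement: 360° − 284.567° = 75.433°.
Band runs from -116.390° eastward to -40.957°.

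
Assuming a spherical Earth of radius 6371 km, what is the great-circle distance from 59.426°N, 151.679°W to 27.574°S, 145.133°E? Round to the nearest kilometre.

Δλ = 145.133 − -151.679 = 296.812°; wrapped into (−180°, 180°]: -63.188°.
Δφ = -27.574 − 59.426 = -87.000°.
a = sin²(Δφ/2) + cos φ₁ · cos φ₂ · sin²(Δλ/2) = 0.597583.
c = 2·atan2(√a, √(1−a)) = 1.76722 rad → d = 6371·c ≈ 11258.97 km.

11259 km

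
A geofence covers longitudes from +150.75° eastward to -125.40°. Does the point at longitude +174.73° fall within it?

Yes

Band width going east from +150.75° to -125.40°: ((-125.40 − 150.75) mod 360) = 83.85°.
Offset of +174.73° east of the west edge: ((174.73 − 150.75) mod 360) = 23.98°.
23.98° ≤ 83.85° ⇒ inside.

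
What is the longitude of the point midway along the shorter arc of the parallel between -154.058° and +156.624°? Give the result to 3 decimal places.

Signed shortest Δλ from -154.058° to +156.624° is -49.318°.
Midpoint longitude = -154.058° + (-49.318°)/2 = -154.058° − 24.659° = -178.717°.
(The naïve average (-154.058 + +156.624)/2 = 1.283° is on the wrong side of the globe.)

-178.717°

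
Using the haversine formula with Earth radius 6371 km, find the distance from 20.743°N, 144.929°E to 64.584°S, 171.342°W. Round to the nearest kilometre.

10198 km

Δλ = -171.342 − 144.929 = -316.271°; wrapped into (−180°, 180°]: 43.729°.
Δφ = -64.584 − 20.743 = -85.327°.
a = sin²(Δφ/2) + cos φ₁ · cos φ₂ · sin²(Δλ/2) = 0.514932.
c = 2·atan2(√a, √(1−a)) = 1.60066 rad → d = 6371·c ≈ 10197.83 km.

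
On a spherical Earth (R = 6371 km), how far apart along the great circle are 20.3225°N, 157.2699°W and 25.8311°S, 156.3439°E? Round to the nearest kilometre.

7169 km

Δλ = 156.3439 − -157.2699 = 313.6138°; wrapped into (−180°, 180°]: -46.3862°.
Δφ = -25.8311 − 20.3225 = -46.1536°.
a = sin²(Δφ/2) + cos φ₁ · cos φ₂ · sin²(Δλ/2) = 0.284552.
c = 2·atan2(√a, √(1−a)) = 1.12531 rad → d = 6371·c ≈ 7169.35 km.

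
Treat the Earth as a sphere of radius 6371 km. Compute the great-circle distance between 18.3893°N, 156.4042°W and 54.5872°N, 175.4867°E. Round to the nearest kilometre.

4680 km

Δλ = 175.4867 − -156.4042 = 331.8909°; wrapped into (−180°, 180°]: -28.1091°.
Δφ = 54.5872 − 18.3893 = 36.1979°.
a = sin²(Δφ/2) + cos φ₁ · cos φ₂ · sin²(Δλ/2) = 0.128937.
c = 2·atan2(√a, √(1−a)) = 0.73456 rad → d = 6371·c ≈ 4679.88 km.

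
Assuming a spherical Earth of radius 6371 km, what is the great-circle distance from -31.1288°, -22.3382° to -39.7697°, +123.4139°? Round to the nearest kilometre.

Δλ = 123.4139 − -22.3382 = 145.7521°.
Δφ = -39.7697 − -31.1288 = -8.6409°.
a = sin²(Δφ/2) + cos φ₁ · cos φ₂ · sin²(Δλ/2) = 0.606581.
c = 2·atan2(√a, √(1−a)) = 1.78561 rad → d = 6371·c ≈ 11376.10 km.

11376 km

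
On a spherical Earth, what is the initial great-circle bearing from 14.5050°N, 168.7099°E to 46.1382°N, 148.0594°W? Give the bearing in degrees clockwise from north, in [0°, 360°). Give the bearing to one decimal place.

39.7°

Δλ = -148.0594 − 168.7099 = -316.7693°; wrapped into (−180°, 180°]: 43.2307°.
θ = atan2( sin Δλ · cos φ₂ , cos φ₁ · sin φ₂ − sin φ₁ · cos φ₂ · cos Δλ )
  = atan2(0.47461, 0.57158) = 39.704° → normalised to [0°, 360°): 39.704°.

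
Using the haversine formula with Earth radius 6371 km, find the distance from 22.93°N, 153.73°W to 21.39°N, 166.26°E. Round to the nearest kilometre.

Δλ = 166.26 − -153.73 = 319.99°; wrapped into (−180°, 180°]: -40.01°.
Δφ = 21.39 − 22.93 = -1.54°.
a = sin²(Δφ/2) + cos φ₁ · cos φ₂ · sin²(Δλ/2) = 0.100542.
c = 2·atan2(√a, √(1−a)) = 0.64531 rad → d = 6371·c ≈ 4111.25 km.

4111 km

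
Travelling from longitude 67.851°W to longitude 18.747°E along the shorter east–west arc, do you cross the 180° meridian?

Signed shortest Δλ = ((18.747 − -67.851 + 180) mod 360) − 180 = 86.598°.
Going east by 86.598° from -67.851° reaches +18.747° without touching 180°.

No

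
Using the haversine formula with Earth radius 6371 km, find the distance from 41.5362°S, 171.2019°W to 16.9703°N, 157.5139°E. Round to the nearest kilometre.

Δλ = 157.5139 − -171.2019 = 328.7158°; wrapped into (−180°, 180°]: -31.2842°.
Δφ = 16.9703 − -41.5362 = 58.5065°.
a = sin²(Δφ/2) + cos φ₁ · cos φ₂ · sin²(Δλ/2) = 0.290847.
c = 2·atan2(√a, √(1−a)) = 1.13922 rad → d = 6371·c ≈ 7257.96 km.

7258 km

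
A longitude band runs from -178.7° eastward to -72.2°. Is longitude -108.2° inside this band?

Band width going east from -178.7° to -72.2°: ((-72.2 − -178.7) mod 360) = 106.5°.
Offset of -108.2° east of the west edge: ((-108.2 − -178.7) mod 360) = 70.5°.
70.5° ≤ 106.5° ⇒ inside.

Yes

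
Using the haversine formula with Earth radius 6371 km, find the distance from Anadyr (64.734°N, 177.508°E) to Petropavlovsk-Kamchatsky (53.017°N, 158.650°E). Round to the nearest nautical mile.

Δλ = 158.650 − 177.508 = -18.858°.
Δφ = 53.017 − 64.734 = -11.717°.
a = sin²(Δφ/2) + cos φ₁ · cos φ₂ · sin²(Δλ/2) = 0.017310.
c = 2·atan2(√a, √(1−a)) = 0.26390 rad → d = 6371·c ≈ 1681.31 km ≈ 907.83 nmi.

908 nmi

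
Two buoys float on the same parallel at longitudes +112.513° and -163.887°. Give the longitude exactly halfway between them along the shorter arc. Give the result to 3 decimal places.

Signed shortest Δλ from +112.513° to -163.887° is +83.600°.
Midpoint longitude = +112.513° + (+83.600°)/2 = +112.513° + 41.800° = +154.313°.
(The naïve average (+112.513 + -163.887)/2 = -25.687° is on the wrong side of the globe.)

+154.313°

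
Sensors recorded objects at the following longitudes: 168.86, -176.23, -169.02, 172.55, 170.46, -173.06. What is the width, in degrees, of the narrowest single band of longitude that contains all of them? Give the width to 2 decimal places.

22.12°

Sort the longitudes: -176.23°, -173.06°, -169.02°, +168.86°, +170.46°, +172.55°.
Eastward gaps between consecutive values (wrapping around): 3.17°, 4.04°, 337.88°, 1.60°, 2.09°, 11.22°.
Largest gap = 337.88° ⇒ minimal covering band is its complement: 360° − 337.88° = 22.12°.
Band runs from +168.86° eastward to -169.02°, crossing the antimeridian.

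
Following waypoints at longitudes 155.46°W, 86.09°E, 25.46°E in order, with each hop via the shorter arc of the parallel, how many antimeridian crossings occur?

Leg 1: -155.46° → +86.09°, shortest Δλ = -118.45° (west) — crosses 180°.
Leg 2: +86.09° → +25.46°, shortest Δλ = -60.63° (west) — does not cross 180°.
Total crossings: 1.

1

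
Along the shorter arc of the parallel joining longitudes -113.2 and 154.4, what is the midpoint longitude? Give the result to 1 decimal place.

Signed shortest Δλ from -113.2° to +154.4° is -92.4°.
Midpoint longitude = -113.2° + (-92.4°)/2 = -113.2° − 46.2° = -159.4°.
(The naïve average (-113.2 + +154.4)/2 = 20.6° is on the wrong side of the globe.)

-159.4°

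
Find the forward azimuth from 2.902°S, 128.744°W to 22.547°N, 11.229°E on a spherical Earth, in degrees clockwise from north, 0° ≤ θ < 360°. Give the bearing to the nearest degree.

Δλ = 11.229 − -128.744 = 139.973°.
θ = atan2( sin Δλ · cos φ₂ , cos φ₁ · sin φ₂ − sin φ₁ · cos φ₂ · cos Δλ )
  = atan2(0.59399, 0.34714) = 59.697° → normalised to [0°, 360°): 59.697°.

60°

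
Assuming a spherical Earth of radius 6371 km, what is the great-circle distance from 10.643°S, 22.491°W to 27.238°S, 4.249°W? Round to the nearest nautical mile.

Δλ = -4.249 − -22.491 = 18.242°.
Δφ = -27.238 − -10.643 = -16.595°.
a = sin²(Δφ/2) + cos φ₁ · cos φ₂ · sin²(Δλ/2) = 0.042784.
c = 2·atan2(√a, √(1−a)) = 0.41669 rad → d = 6371·c ≈ 2654.76 km ≈ 1433.46 nmi.

1433 nmi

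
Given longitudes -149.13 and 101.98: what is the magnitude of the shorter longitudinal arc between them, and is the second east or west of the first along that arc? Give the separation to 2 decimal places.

108.89° west

Raw difference: 101.98 − -149.13 = 251.11°.
Normalise into (−180°, 180°]: 251.11° − 360° = -108.89°.
Negative ⇒ the second point lies to the west; separation 108.89°.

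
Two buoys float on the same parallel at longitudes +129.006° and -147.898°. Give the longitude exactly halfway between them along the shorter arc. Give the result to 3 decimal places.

Signed shortest Δλ from +129.006° to -147.898° is +83.096°.
Midpoint longitude = +129.006° + (+83.096°)/2 = +129.006° + 41.548° = +170.554°.
(The naïve average (+129.006 + -147.898)/2 = -9.446° is on the wrong side of the globe.)

+170.554°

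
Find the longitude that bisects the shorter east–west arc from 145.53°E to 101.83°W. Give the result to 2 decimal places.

Signed shortest Δλ from +145.53° to -101.83° is +112.64°.
Midpoint longitude = +145.53° + (+112.64°)/2 = +145.53° + 56.32° = +201.85°.
Normalise into (−180°, 180°]: -158.15°.
(The naïve average (+145.53 + -101.83)/2 = 21.85° is on the wrong side of the globe.)

158.15°W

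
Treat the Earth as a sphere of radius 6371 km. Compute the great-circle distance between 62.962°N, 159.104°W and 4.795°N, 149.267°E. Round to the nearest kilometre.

Δλ = 149.267 − -159.104 = 308.371°; wrapped into (−180°, 180°]: -51.629°.
Δφ = 4.795 − 62.962 = -58.167°.
a = sin²(Δφ/2) + cos φ₁ · cos φ₂ · sin²(Δλ/2) = 0.322175.
c = 2·atan2(√a, √(1−a)) = 1.20719 rad → d = 6371·c ≈ 7690.99 km.

7691 km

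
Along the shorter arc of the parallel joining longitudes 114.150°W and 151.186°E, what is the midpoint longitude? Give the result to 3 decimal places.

161.482°W

Signed shortest Δλ from -114.150° to +151.186° is -94.664°.
Midpoint longitude = -114.150° + (-94.664°)/2 = -114.150° − 47.332° = -161.482°.
(The naïve average (-114.150 + +151.186)/2 = 18.518° is on the wrong side of the globe.)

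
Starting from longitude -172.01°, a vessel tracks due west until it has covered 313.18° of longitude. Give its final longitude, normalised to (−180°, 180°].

Start at -172.01°; shift −313.18° → -485.19°.
-485.19° lies outside (−180°, 180°]; add 360° → -125.19°.

-125.19°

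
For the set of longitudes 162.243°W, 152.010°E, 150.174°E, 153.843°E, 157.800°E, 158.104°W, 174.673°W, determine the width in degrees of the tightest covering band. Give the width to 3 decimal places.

Sort the longitudes: -174.673°, -162.243°, -158.104°, +150.174°, +152.010°, +153.843°, +157.800°.
Eastward gaps between consecutive values (wrapping around): 12.430°, 4.139°, 308.278°, 1.836°, 1.833°, 3.957°, 27.527°.
Largest gap = 308.278° ⇒ minimal covering band is its complement: 360° − 308.278° = 51.722°.
Band runs from +150.174° eastward to -158.104°, crossing the antimeridian.

51.722°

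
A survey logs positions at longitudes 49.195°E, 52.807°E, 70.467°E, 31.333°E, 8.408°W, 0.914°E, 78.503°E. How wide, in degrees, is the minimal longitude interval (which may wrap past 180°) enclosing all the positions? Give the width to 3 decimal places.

Sort the longitudes: -8.408°, +0.914°, +31.333°, +49.195°, +52.807°, +70.467°, +78.503°.
Eastward gaps between consecutive values (wrapping around): 9.322°, 30.419°, 17.862°, 3.612°, 17.660°, 8.036°, 273.089°.
Largest gap = 273.089° ⇒ minimal covering band is its complement: 360° − 273.089° = 86.911°.
Band runs from -8.408° eastward to +78.503°.

86.911°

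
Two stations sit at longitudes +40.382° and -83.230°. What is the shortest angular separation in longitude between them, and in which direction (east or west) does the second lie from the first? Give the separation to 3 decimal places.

123.612° west

Raw difference: -83.230 − 40.382 = -123.612°.
Normalise into (−180°, 180°]: -123.612° stays -123.612°.
Negative ⇒ the second point lies to the west; separation 123.612°.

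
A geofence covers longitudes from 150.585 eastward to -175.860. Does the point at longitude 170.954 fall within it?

Yes

Band width going east from +150.585° to -175.860°: ((-175.860 − 150.585) mod 360) = 33.555°.
Offset of +170.954° east of the west edge: ((170.954 − 150.585) mod 360) = 20.369°.
20.369° ≤ 33.555° ⇒ inside.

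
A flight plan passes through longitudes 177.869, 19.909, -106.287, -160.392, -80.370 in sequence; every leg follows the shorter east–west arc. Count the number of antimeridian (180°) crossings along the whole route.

0

Leg 1: +177.869° → +19.909°, shortest Δλ = -157.96° (west) — does not cross 180°.
Leg 2: +19.909° → -106.287°, shortest Δλ = -126.196° (west) — does not cross 180°.
Leg 3: -106.287° → -160.392°, shortest Δλ = -54.105° (west) — does not cross 180°.
Leg 4: -160.392° → -80.370°, shortest Δλ = 80.022° (east) — does not cross 180°.
Total crossings: 0.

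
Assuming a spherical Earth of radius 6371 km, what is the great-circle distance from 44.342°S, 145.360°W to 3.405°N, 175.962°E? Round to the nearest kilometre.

Δλ = 175.962 − -145.360 = 321.322°; wrapped into (−180°, 180°]: -38.678°.
Δφ = 3.405 − -44.342 = 47.747°.
a = sin²(Δφ/2) + cos φ₁ · cos φ₂ · sin²(Δλ/2) = 0.242089.
c = 2·atan2(√a, √(1−a)) = 1.02883 rad → d = 6371·c ≈ 6554.67 km.

6555 km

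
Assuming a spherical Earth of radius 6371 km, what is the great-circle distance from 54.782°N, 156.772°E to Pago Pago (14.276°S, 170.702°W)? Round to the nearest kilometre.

8267 km

Δλ = -170.702 − 156.772 = -327.474°; wrapped into (−180°, 180°]: 32.526°.
Δφ = -14.276 − 54.782 = -69.058°.
a = sin²(Δφ/2) + cos φ₁ · cos φ₂ · sin²(Δλ/2) = 0.365120.
c = 2·atan2(√a, √(1−a)) = 1.29765 rad → d = 6371·c ≈ 8267.34 km.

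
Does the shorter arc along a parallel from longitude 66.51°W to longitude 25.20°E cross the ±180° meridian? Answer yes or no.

Signed shortest Δλ = ((25.20 − -66.51 + 180) mod 360) − 180 = 91.71°.
Going east by 91.71° from -66.51° reaches +25.20° without touching 180°.

No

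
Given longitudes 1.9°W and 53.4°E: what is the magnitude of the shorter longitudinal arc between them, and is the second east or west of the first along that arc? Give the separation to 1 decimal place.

Raw difference: 53.4 − -1.9 = 55.3°.
Normalise into (−180°, 180°]: 55.3° stays 55.3°.
Positive ⇒ the second point lies to the east; separation 55.3°.

55.3° east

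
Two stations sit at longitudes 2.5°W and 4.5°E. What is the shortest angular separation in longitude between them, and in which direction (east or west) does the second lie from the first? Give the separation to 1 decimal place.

7.0° east

Raw difference: 4.5 − -2.5 = 7.0°.
Normalise into (−180°, 180°]: 7.0° stays 7.0°.
Positive ⇒ the second point lies to the east; separation 7.0°.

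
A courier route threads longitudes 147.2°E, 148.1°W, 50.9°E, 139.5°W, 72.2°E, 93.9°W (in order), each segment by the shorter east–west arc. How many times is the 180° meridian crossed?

Leg 1: +147.2° → -148.1°, shortest Δλ = 64.7° (east) — crosses 180°.
Leg 2: -148.1° → +50.9°, shortest Δλ = -161.0° (west) — crosses 180°.
Leg 3: +50.9° → -139.5°, shortest Δλ = 169.6° (east) — crosses 180°.
Leg 4: -139.5° → +72.2°, shortest Δλ = -148.3° (west) — crosses 180°.
Leg 5: +72.2° → -93.9°, shortest Δλ = -166.1° (west) — does not cross 180°.
Total crossings: 4.

4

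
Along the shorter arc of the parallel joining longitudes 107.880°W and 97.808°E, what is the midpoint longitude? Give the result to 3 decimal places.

Signed shortest Δλ from -107.880° to +97.808° is -154.312°.
Midpoint longitude = -107.880° + (-154.312°)/2 = -107.880° − 77.156° = -185.036°.
Normalise into (−180°, 180°]: +174.964°.
(The naïve average (-107.880 + +97.808)/2 = -5.036° is on the wrong side of the globe.)

174.964°E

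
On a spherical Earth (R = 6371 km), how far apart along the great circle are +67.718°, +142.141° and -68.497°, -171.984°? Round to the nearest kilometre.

Δλ = -171.984 − 142.141 = -314.125°; wrapped into (−180°, 180°]: 45.875°.
Δφ = -68.497 − 67.718 = -136.215°.
a = sin²(Δφ/2) + cos φ₁ · cos φ₂ · sin²(Δλ/2) = 0.882080.
c = 2·atan2(√a, √(1−a)) = 2.44054 rad → d = 6371·c ≈ 15548.65 km.

15549 km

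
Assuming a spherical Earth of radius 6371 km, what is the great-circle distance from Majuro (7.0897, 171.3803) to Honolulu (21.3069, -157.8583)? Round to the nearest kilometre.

Δλ = -157.8583 − 171.3803 = -329.2386°; wrapped into (−180°, 180°]: 30.7614°.
Δφ = 21.3069 − 7.0897 = 14.2172°.
a = sin²(Δφ/2) + cos φ₁ · cos φ₂ · sin²(Δλ/2) = 0.080352.
c = 2·atan2(√a, √(1−a)) = 0.57481 rad → d = 6371·c ≈ 3662.12 km.

3662 km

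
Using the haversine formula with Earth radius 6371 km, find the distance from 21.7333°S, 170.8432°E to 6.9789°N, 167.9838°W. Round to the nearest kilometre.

3940 km

Δλ = -167.9838 − 170.8432 = -338.8270°; wrapped into (−180°, 180°]: 21.1730°.
Δφ = 6.9789 − -21.7333 = 28.7122°.
a = sin²(Δφ/2) + cos φ₁ · cos φ₂ · sin²(Δλ/2) = 0.092599.
c = 2·atan2(√a, √(1−a)) = 0.61841 rad → d = 6371·c ≈ 3939.89 km.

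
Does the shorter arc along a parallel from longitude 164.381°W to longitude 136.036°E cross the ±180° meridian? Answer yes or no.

Naïve |136.036 − -164.381| = 300.417° > 180°, so the shorter arc goes the other way round — across 180°.
Signed shortest Δλ = ((136.036 − -164.381 + 180) mod 360) − 180 = -59.583°.
Going west by 59.583° from -164.381° passes through 180° before reaching +136.036°.

Yes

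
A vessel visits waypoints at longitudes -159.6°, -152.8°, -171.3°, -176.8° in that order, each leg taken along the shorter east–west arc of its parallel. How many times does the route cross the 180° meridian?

0

Leg 1: -159.6° → -152.8°, shortest Δλ = 6.8° (east) — does not cross 180°.
Leg 2: -152.8° → -171.3°, shortest Δλ = -18.5° (west) — does not cross 180°.
Leg 3: -171.3° → -176.8°, shortest Δλ = -5.5° (west) — does not cross 180°.
Total crossings: 0.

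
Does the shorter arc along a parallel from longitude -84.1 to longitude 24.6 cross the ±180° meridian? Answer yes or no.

No

Signed shortest Δλ = ((24.6 − -84.1 + 180) mod 360) − 180 = 108.7°.
Going east by 108.7° from -84.1° reaches +24.6° without touching 180°.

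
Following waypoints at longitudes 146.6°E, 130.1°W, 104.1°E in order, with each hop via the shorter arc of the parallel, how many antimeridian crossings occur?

2

Leg 1: +146.6° → -130.1°, shortest Δλ = 83.3° (east) — crosses 180°.
Leg 2: -130.1° → +104.1°, shortest Δλ = -125.8° (west) — crosses 180°.
Total crossings: 2.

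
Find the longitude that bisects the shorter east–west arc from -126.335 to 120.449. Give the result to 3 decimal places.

+177.057°

Signed shortest Δλ from -126.335° to +120.449° is -113.216°.
Midpoint longitude = -126.335° + (-113.216°)/2 = -126.335° − 56.608° = -182.943°.
Normalise into (−180°, 180°]: +177.057°.
(The naïve average (-126.335 + +120.449)/2 = -2.943° is on the wrong side of the globe.)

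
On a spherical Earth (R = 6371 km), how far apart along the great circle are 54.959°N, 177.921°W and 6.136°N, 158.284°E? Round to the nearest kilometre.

Δλ = 158.284 − -177.921 = 336.205°; wrapped into (−180°, 180°]: -23.795°.
Δφ = 6.136 − 54.959 = -48.823°.
a = sin²(Δφ/2) + cos φ₁ · cos φ₂ · sin²(Δλ/2) = 0.195070.
c = 2·atan2(√a, √(1−a)) = 0.91491 rad → d = 6371·c ≈ 5828.91 km.

5829 km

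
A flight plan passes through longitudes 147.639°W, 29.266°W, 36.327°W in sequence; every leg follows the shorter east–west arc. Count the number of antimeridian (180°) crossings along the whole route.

0

Leg 1: -147.639° → -29.266°, shortest Δλ = 118.373° (east) — does not cross 180°.
Leg 2: -29.266° → -36.327°, shortest Δλ = -7.061° (west) — does not cross 180°.
Total crossings: 0.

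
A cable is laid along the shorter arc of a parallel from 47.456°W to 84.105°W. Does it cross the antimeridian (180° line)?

No

Signed shortest Δλ = ((-84.105 − -47.456 + 180) mod 360) − 180 = -36.649°.
Going west by 36.649° from -47.456° reaches -84.105° without touching 180°.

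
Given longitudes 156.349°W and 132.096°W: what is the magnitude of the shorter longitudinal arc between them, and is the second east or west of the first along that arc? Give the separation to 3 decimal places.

24.253° east

Raw difference: -132.096 − -156.349 = 24.253°.
Normalise into (−180°, 180°]: 24.253° stays 24.253°.
Positive ⇒ the second point lies to the east; separation 24.253°.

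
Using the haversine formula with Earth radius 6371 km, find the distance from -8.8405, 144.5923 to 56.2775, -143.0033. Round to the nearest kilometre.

9765 km

Δλ = -143.0033 − 144.5923 = -287.5956°; wrapped into (−180°, 180°]: 72.4044°.
Δφ = 56.2775 − -8.8405 = 65.1180°.
a = sin²(Δφ/2) + cos φ₁ · cos φ₂ · sin²(Δλ/2) = 0.480996.
c = 2·atan2(√a, √(1−a)) = 1.53278 rad → d = 6371·c ≈ 9765.34 km.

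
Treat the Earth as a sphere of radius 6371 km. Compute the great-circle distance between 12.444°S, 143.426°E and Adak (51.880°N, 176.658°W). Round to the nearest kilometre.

Δλ = -176.658 − 143.426 = -320.084°; wrapped into (−180°, 180°]: 39.916°.
Δφ = 51.880 − -12.444 = 64.324°.
a = sin²(Δφ/2) + cos φ₁ · cos φ₂ · sin²(Δλ/2) = 0.353591.
c = 2·atan2(√a, √(1−a)) = 1.27362 rad → d = 6371·c ≈ 8114.25 km.

8114 km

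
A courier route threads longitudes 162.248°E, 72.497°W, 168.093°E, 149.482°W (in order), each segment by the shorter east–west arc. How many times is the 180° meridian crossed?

3

Leg 1: +162.248° → -72.497°, shortest Δλ = 125.255° (east) — crosses 180°.
Leg 2: -72.497° → +168.093°, shortest Δλ = -119.41° (west) — crosses 180°.
Leg 3: +168.093° → -149.482°, shortest Δλ = 42.425° (east) — crosses 180°.
Total crossings: 3.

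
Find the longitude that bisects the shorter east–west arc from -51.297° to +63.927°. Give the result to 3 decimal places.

Signed shortest Δλ from -51.297° to +63.927° is +115.224°.
Midpoint longitude = -51.297° + (+115.224°)/2 = -51.297° + 57.612° = +6.315°.

+6.315°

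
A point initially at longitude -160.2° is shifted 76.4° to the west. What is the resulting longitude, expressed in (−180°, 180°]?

Start at -160.2°; shift −76.4° → -236.6°.
-236.6° lies outside (−180°, 180°]; add 360° → +123.4°.

+123.4°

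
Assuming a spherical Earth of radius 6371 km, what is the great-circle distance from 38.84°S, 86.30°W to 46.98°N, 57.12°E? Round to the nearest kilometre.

16933 km

Δλ = 57.12 − -86.30 = 143.42°.
Δφ = 46.98 − -38.84 = 85.82°.
a = sin²(Δφ/2) + cos φ₁ · cos φ₂ · sin²(Δλ/2) = 0.942626.
c = 2·atan2(√a, √(1−a)) = 2.65783 rad → d = 6371·c ≈ 16933.04 km.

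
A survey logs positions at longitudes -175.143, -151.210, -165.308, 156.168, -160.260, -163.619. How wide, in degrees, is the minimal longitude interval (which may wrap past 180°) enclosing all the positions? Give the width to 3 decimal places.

Sort the longitudes: -175.143°, -165.308°, -163.619°, -160.260°, -151.210°, +156.168°.
Eastward gaps between consecutive values (wrapping around): 9.835°, 1.689°, 3.359°, 9.050°, 307.378°, 28.689°.
Largest gap = 307.378° ⇒ minimal covering band is its complement: 360° − 307.378° = 52.622°.
Band runs from +156.168° eastward to -151.210°, crossing the antimeridian.

52.622°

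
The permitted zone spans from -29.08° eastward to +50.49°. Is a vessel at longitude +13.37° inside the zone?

Band width going east from -29.08° to +50.49°: ((50.49 − -29.08) mod 360) = 79.57°.
Offset of +13.37° east of the west edge: ((13.37 − -29.08) mod 360) = 42.45°.
42.45° ≤ 79.57° ⇒ inside.

Yes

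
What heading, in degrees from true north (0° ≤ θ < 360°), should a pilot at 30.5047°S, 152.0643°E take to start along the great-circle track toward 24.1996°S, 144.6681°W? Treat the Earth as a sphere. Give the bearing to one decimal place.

Δλ = -144.6681 − 152.0643 = -296.7324°; wrapped into (−180°, 180°]: 63.2676°.
θ = atan2( sin Δλ · cos φ₂ , cos φ₁ · sin φ₂ − sin φ₁ · cos φ₂ · cos Δλ )
  = atan2(0.81463, -0.14491) = 100.086° → normalised to [0°, 360°): 100.086°.

100.1°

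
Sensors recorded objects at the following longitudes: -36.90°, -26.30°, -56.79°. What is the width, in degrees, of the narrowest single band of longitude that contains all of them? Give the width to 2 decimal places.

30.49°

Sort the longitudes: -56.79°, -36.90°, -26.30°.
Eastward gaps between consecutive values (wrapping around): 19.89°, 10.60°, 329.51°.
Largest gap = 329.51° ⇒ minimal covering band is its complement: 360° − 329.51° = 30.49°.
Band runs from -56.79° eastward to -26.30°.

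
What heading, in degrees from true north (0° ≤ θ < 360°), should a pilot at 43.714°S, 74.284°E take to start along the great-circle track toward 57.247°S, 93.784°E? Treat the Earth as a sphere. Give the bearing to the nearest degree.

145°

Δλ = 93.784 − 74.284 = 19.500°.
θ = atan2( sin Δλ · cos φ₂ , cos φ₁ · sin φ₂ − sin φ₁ · cos φ₂ · cos Δλ )
  = atan2(0.18060, -0.25545) = 144.741° → normalised to [0°, 360°): 144.741°.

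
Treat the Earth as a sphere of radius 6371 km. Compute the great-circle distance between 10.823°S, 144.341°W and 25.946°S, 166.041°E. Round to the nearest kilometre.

5463 km

Δλ = 166.041 − -144.341 = 310.382°; wrapped into (−180°, 180°]: -49.618°.
Δφ = -25.946 − -10.823 = -15.123°.
a = sin²(Δφ/2) + cos φ₁ · cos φ₂ · sin²(Δλ/2) = 0.172814.
c = 2·atan2(√a, √(1−a)) = 0.85744 rad → d = 6371·c ≈ 5462.78 km.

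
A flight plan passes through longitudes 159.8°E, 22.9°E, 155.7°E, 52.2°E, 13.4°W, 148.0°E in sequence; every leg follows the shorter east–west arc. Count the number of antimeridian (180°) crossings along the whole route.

Leg 1: +159.8° → +22.9°, shortest Δλ = -136.9° (west) — does not cross 180°.
Leg 2: +22.9° → +155.7°, shortest Δλ = 132.8° (east) — does not cross 180°.
Leg 3: +155.7° → +52.2°, shortest Δλ = -103.5° (west) — does not cross 180°.
Leg 4: +52.2° → -13.4°, shortest Δλ = -65.6° (west) — does not cross 180°.
Leg 5: -13.4° → +148.0°, shortest Δλ = 161.4° (east) — does not cross 180°.
Total crossings: 0.

0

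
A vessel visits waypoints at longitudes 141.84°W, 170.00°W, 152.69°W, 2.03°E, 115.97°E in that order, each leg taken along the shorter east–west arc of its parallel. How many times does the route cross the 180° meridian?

0

Leg 1: -141.84° → -170.00°, shortest Δλ = -28.16° (west) — does not cross 180°.
Leg 2: -170.00° → -152.69°, shortest Δλ = 17.31° (east) — does not cross 180°.
Leg 3: -152.69° → +2.03°, shortest Δλ = 154.72° (east) — does not cross 180°.
Leg 4: +2.03° → +115.97°, shortest Δλ = 113.94° (east) — does not cross 180°.
Total crossings: 0.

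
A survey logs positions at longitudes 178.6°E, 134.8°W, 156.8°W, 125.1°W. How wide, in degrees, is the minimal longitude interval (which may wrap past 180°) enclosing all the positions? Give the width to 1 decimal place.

56.3°

Sort the longitudes: -156.8°, -134.8°, -125.1°, +178.6°.
Eastward gaps between consecutive values (wrapping around): 22.0°, 9.7°, 303.7°, 24.6°.
Largest gap = 303.7° ⇒ minimal covering band is its complement: 360° − 303.7° = 56.3°.
Band runs from +178.6° eastward to -125.1°, crossing the antimeridian.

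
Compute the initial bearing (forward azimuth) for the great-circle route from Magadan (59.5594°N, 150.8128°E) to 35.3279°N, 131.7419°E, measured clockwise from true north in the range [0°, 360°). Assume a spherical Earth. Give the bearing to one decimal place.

215.6°

Δλ = 131.7419 − 150.8128 = -19.0709°.
θ = atan2( sin Δλ · cos φ₂ , cos φ₁ · sin φ₂ − sin φ₁ · cos φ₂ · cos Δλ )
  = atan2(-0.26657, -0.37182) = -144.362° → normalised to [0°, 360°): 215.638°.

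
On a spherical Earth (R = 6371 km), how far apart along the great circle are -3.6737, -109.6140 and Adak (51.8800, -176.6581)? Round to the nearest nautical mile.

4747 nmi

Δλ = -176.6581 − -109.6140 = -67.0441°.
Δφ = 51.8800 − -3.6737 = 55.5537°.
a = sin²(Δφ/2) + cos φ₁ · cos φ₂ · sin²(Δλ/2) = 0.405069.
c = 2·atan2(√a, √(1−a)) = 1.37977 rad → d = 6371·c ≈ 8790.55 km ≈ 4746.52 nmi.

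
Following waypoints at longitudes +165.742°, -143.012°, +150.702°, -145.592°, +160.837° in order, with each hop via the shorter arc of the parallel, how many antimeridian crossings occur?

Leg 1: +165.742° → -143.012°, shortest Δλ = 51.246° (east) — crosses 180°.
Leg 2: -143.012° → +150.702°, shortest Δλ = -66.286° (west) — crosses 180°.
Leg 3: +150.702° → -145.592°, shortest Δλ = 63.706° (east) — crosses 180°.
Leg 4: -145.592° → +160.837°, shortest Δλ = -53.571° (west) — crosses 180°.
Total crossings: 4.

4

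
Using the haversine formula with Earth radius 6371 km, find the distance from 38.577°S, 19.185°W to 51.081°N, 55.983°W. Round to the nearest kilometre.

Δλ = -55.983 − -19.185 = -36.798°.
Δφ = 51.081 − -38.577 = 89.658°.
a = sin²(Δφ/2) + cos φ₁ · cos φ₂ · sin²(Δλ/2) = 0.545943.
c = 2·atan2(√a, √(1−a)) = 1.66281 rad → d = 6371·c ≈ 10593.78 km.

10594 km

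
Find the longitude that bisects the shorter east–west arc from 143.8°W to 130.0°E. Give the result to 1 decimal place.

173.1°E

Signed shortest Δλ from -143.8° to +130.0° is -86.2°.
Midpoint longitude = -143.8° + (-86.2°)/2 = -143.8° − 43.1° = -186.9°.
Normalise into (−180°, 180°]: +173.1°.
(The naïve average (-143.8 + +130.0)/2 = -6.9° is on the wrong side of the globe.)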